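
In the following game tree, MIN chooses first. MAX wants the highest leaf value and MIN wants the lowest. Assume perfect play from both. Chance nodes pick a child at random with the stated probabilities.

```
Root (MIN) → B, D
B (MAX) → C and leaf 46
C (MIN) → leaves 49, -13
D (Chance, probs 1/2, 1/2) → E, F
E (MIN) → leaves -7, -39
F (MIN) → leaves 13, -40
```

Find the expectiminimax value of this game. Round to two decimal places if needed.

-39.5

C (MIN): min(49, -13) = -13
B (MAX): max(-13, 46) = 46
E (MIN): min(-7, -39) = -39
F (MIN): min(13, -40) = -40
D (Chance): 1/2·-39 + 1/2·-40 = -39.5
Root (MIN): min(46, -39.5) = -39.5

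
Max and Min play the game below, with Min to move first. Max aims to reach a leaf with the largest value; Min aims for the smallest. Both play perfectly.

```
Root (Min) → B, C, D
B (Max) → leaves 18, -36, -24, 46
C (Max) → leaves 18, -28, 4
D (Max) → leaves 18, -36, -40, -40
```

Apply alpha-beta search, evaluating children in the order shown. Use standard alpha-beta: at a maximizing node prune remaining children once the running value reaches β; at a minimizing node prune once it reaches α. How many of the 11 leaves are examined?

B [α=-∞,β=+∞]: v=46
C [α=-∞,β=46]: v=18
D [α=-∞,β=18]: v=18 after child 1 ≥ β → β-cutoff, skip 3
Root [α=-∞,β=+∞]: v=18
Leaves evaluated: 8 of 11.

8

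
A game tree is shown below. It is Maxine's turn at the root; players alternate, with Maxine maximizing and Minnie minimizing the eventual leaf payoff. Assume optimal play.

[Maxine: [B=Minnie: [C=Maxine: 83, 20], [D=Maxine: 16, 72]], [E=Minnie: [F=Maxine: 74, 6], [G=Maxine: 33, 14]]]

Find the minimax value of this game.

C (Maxine): max(83, 20) = 83
D (Maxine): max(16, 72) = 72
B (Minnie): min(83, 72) = 72
F (Maxine): max(74, 6) = 74
G (Maxine): max(33, 14) = 33
E (Minnie): min(74, 33) = 33
Root (Maxine): max(72, 33) = 72

72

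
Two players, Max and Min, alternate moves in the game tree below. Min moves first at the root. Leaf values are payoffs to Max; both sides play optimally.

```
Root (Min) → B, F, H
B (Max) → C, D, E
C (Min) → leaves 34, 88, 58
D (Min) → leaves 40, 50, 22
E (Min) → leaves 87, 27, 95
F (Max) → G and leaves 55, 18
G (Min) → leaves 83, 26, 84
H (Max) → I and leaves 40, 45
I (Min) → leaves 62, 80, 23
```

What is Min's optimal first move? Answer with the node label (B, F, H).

C (Min): min(34, 88, 58) = 34
D (Min): min(40, 50, 22) = 22
E (Min): min(87, 27, 95) = 27
B (Max): max(34, 22, 27) = 34
G (Min): min(83, 26, 84) = 26
F (Max): max(26, 55, 18) = 55
I (Min): min(62, 80, 23) = 23
H (Max): max(23, 40, 45) = 45
Root (Min): min(34, 55, 45) = 34
Min picks the child with the lowest value: B (value 34).

B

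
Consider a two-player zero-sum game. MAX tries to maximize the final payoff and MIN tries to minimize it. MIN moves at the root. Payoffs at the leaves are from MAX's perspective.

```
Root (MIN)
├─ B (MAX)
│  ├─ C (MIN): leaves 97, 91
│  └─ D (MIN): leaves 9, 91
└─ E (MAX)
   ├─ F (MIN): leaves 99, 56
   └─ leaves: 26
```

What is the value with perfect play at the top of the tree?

C (MIN): min(97, 91) = 91
D (MIN): min(9, 91) = 9
B (MAX): max(91, 9) = 91
F (MIN): min(99, 56) = 56
E (MAX): max(56, 26) = 56
Root (MIN): min(91, 56) = 56

56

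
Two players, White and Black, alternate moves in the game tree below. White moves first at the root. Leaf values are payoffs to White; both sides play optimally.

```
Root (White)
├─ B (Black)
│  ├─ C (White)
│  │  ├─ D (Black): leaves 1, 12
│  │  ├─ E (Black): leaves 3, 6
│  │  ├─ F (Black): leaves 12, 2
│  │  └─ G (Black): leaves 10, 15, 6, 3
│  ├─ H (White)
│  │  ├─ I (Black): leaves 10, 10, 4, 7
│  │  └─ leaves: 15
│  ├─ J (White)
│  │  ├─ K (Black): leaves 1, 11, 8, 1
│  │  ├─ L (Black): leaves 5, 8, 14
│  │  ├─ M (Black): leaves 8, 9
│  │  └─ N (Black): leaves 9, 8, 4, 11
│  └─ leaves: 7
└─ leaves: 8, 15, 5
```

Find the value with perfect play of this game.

D (Black): min(1, 12) = 1
E (Black): min(3, 6) = 3
F (Black): min(12, 2) = 2
G (Black): min(10, 15, 6, 3) = 3
C (White): max(1, 3, 2, 3) = 3
I (Black): min(10, 10, 4, 7) = 4
H (White): max(4, 15) = 15
K (Black): min(1, 11, 8, 1) = 1
L (Black): min(5, 8, 14) = 5
M (Black): min(8, 9) = 8
N (Black): min(9, 8, 4, 11) = 4
J (White): max(1, 5, 8, 4) = 8
B (Black): min(3, 15, 8, 7) = 3
Root (White): max(3, 8, 15, 5) = 15

15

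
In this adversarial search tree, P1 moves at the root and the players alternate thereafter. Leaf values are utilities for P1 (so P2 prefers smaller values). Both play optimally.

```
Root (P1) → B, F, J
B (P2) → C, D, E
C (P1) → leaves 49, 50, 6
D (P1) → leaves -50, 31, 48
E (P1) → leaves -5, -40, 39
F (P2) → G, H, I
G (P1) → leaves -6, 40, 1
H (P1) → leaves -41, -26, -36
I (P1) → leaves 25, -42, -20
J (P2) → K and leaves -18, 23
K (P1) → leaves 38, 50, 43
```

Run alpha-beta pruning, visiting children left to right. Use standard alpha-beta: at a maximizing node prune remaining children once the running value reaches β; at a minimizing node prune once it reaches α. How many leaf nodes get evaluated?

19

C [α=-∞,β=+∞]: v=50
D [α=-∞,β=50]: v=48
E [α=-∞,β=48]: v=39
B [α=-∞,β=+∞]: v=39
G [α=39,β=+∞]: v=40
H [α=39,β=40]: v=-26
F [α=39,β=+∞]: v=-26 after child 2 ≤ α → α-cutoff, skip 1
K [α=39,β=+∞]: v=50
J [α=39,β=+∞]: v=-18 after child 2 ≤ α → α-cutoff, skip 1
Root [α=-∞,β=+∞]: v=39
Leaves evaluated: 19 of 23.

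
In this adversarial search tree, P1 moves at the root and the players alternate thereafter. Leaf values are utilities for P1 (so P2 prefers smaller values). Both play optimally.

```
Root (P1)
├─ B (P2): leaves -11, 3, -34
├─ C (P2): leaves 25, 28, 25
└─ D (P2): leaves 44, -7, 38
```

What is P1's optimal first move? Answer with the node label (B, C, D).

B (P2): min(-11, 3, -34) = -34
C (P2): min(25, 28, 25) = 25
D (P2): min(44, -7, 38) = -7
Root (P1): max(-34, 25, -7) = 25
P1 picks the child with the highest value: C (value 25).

C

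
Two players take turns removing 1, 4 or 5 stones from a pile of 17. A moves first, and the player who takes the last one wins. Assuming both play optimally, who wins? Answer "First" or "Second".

First

i:   0  1  2  3  4  5  6  7  8  9 10 11 12 13 14 15 16 17
     L  W  L  W  W  W  W  W  L  W  L  W  W  W  W  W  L  W
Position 17 is W, so the first player wins.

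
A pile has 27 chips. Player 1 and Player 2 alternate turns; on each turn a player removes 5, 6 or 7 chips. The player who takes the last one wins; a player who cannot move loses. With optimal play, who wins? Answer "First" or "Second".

Second

W/L table (W = player to move can force a win):
i:   0  1  2  3  4  5  6  7  8  9 10 11 12 13 14 15 16 17 18 19 20 21 22 23 24 25 26 27
     L  L  L  L  L  W  W  W  W  W  W  W  L  L  L  L  L  W  W  W  W  W  W  W  L  L  L  L
Position 27 is L, so the second player wins.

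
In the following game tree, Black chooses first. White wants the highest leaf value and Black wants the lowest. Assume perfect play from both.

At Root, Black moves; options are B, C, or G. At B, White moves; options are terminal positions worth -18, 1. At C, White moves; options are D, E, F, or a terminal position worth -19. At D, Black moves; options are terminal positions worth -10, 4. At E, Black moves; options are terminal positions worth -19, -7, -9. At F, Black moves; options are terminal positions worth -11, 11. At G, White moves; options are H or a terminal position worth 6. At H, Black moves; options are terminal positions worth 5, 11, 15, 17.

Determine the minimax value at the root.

B (White): max(-18, 1) = 1
D (Black): min(-10, 4) = -10
E (Black): min(-19, -7, -9) = -19
F (Black): min(-11, 11) = -11
C (White): max(-10, -19, -11, -19) = -10
H (Black): min(5, 11, 15, 17) = 5
G (White): max(5, 6) = 6
Root (Black): min(1, -10, 6) = -10

-10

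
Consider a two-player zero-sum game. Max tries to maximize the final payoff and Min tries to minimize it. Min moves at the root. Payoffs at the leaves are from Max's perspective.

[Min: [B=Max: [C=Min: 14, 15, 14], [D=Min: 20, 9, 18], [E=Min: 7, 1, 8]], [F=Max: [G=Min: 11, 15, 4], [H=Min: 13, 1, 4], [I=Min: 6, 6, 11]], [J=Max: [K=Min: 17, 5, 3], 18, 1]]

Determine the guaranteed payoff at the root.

6

C (Min): min(14, 15, 14) = 14
D (Min): min(20, 9, 18) = 9
E (Min): min(7, 1, 8) = 1
B (Max): max(14, 9, 1) = 14
G (Min): min(11, 15, 4) = 4
H (Min): min(13, 1, 4) = 1
I (Min): min(6, 6, 11) = 6
F (Max): max(4, 1, 6) = 6
K (Min): min(17, 5, 3) = 3
J (Max): max(3, 18, 1) = 18
Root (Min): min(14, 6, 18) = 6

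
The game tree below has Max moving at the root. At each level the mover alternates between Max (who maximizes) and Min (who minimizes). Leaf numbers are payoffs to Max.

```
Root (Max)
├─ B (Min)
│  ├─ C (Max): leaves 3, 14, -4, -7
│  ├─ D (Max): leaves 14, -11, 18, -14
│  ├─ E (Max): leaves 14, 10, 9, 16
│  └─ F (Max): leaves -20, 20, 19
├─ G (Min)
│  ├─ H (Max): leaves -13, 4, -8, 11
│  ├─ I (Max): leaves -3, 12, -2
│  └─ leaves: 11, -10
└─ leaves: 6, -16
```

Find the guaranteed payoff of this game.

14

C (Max): max(3, 14, -4, -7) = 14
D (Max): max(14, -11, 18, -14) = 18
E (Max): max(14, 10, 9, 16) = 16
F (Max): max(-20, 20, 19) = 20
B (Min): min(14, 18, 16, 20) = 14
H (Max): max(-13, 4, -8, 11) = 11
I (Max): max(-3, 12, -2) = 12
G (Min): min(11, 12, 11, -10) = -10
Root (Max): max(14, -10, 6, -16) = 14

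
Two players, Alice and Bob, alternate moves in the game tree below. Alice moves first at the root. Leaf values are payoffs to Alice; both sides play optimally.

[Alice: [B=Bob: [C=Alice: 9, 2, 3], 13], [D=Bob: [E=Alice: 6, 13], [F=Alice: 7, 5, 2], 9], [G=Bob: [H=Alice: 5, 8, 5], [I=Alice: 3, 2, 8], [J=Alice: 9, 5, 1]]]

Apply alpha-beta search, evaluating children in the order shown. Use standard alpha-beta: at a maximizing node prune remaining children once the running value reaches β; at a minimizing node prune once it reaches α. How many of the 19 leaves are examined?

12

C [α=-∞,β=+∞]: v=9
B [α=-∞,β=+∞]: v=9
E [α=9,β=+∞]: v=13
F [α=9,β=13]: v=7
D [α=9,β=+∞]: v=7 after child 2 ≤ α → α-cutoff, skip 1
H [α=9,β=+∞]: v=8
G [α=9,β=+∞]: v=8 after child 1 ≤ α → α-cutoff, skip 2
Root [α=-∞,β=+∞]: v=9
Leaves evaluated: 12 of 19.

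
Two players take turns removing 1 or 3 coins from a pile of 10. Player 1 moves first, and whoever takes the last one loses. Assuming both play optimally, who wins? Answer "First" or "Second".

Positions where the player to move wins (W) vs loses (L):
i:   0  1  2  3  4  5  6  7  8  9 10
     W  L  W  L  W  L  W  L  W  L  W
Position 10 is W, so the first player wins.

First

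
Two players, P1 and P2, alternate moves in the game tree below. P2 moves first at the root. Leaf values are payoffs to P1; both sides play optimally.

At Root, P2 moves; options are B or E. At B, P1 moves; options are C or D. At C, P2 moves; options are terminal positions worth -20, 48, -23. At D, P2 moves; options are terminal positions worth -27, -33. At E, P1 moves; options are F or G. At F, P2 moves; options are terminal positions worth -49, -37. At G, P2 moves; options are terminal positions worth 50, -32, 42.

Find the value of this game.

-32

C (P2): min(-20, 48, -23) = -23
D (P2): min(-27, -33) = -33
B (P1): max(-23, -33) = -23
F (P2): min(-49, -37) = -49
G (P2): min(50, -32, 42) = -32
E (P1): max(-49, -32) = -32
Root (P2): min(-23, -32) = -32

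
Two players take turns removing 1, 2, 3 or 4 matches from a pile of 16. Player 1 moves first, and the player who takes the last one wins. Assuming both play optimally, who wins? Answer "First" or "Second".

Mark each pile size as W (mover wins) or L (mover loses):
i:   0  1  2  3  4  5  6  7  8  9 10 11 12 13 14 15 16
     L  W  W  W  W  L  W  W  W  W  L  W  W  W  W  L  W
Position 16 is W, so the first player wins.

First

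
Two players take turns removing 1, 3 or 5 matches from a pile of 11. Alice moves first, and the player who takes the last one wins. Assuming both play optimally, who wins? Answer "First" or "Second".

First

Mark each pile size as W (mover wins) or L (mover loses):
i:   0  1  2  3  4  5  6  7  8  9 10 11
     L  W  L  W  L  W  L  W  L  W  L  W
Position 11 is W, so the first player wins.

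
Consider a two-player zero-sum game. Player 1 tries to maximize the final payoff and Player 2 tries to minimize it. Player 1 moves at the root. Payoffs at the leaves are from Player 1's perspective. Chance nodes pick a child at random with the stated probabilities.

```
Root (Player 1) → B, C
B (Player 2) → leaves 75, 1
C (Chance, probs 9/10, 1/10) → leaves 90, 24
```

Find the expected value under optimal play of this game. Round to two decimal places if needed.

B (Player 2): min(75, 1) = 1
C (Chance): 9/10·90 + 1/10·24 = 83.4
Root (Player 1): max(1, 83.4) = 83.4

83.4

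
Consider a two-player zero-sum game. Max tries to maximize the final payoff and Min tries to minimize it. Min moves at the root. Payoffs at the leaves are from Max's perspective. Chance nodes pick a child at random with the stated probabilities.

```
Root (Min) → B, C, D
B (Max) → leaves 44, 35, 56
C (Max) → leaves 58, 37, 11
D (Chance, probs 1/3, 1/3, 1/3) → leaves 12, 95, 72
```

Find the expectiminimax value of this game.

B (Max): max(44, 35, 56) = 56
C (Max): max(58, 37, 11) = 58
D (Chance): 1/3·12 + 1/3·95 + 1/3·72 = 59.67
Root (Min): min(56, 58, 59.67) = 56

56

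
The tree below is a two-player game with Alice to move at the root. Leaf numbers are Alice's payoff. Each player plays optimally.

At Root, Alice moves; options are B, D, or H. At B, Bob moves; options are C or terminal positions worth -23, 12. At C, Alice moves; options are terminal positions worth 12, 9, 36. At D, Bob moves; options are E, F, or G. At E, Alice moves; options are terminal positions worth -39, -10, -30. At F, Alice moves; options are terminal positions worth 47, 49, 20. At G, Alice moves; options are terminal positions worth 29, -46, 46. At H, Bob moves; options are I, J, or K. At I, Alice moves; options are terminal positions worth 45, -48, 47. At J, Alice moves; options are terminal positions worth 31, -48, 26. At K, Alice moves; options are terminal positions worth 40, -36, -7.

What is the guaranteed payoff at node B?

C: max(12, 9, 36) = 36
B: min(36, -23, 12) = -23

-23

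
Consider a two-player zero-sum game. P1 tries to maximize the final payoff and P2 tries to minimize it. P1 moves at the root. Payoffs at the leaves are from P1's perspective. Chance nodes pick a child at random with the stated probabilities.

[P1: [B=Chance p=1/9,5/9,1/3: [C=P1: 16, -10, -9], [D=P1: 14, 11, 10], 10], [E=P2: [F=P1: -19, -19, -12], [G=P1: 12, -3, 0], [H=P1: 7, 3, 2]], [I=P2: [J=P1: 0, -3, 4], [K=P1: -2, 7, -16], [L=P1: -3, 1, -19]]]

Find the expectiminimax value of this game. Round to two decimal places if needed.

12.89

C (P1): max(16, -10, -9) = 16
D (P1): max(14, 11, 10) = 14
B (Chance): 1/9·16 + 5/9·14 + 1/3·10 = 12.89
F (P1): max(-19, -19, -12) = -12
G (P1): max(12, -3, 0) = 12
H (P1): max(7, 3, 2) = 7
E (P2): min(-12, 12, 7) = -12
J (P1): max(0, -3, 4) = 4
K (P1): max(-2, 7, -16) = 7
L (P1): max(-3, 1, -19) = 1
I (P2): min(4, 7, 1) = 1
Root (P1): max(12.89, -12, 1) = 12.89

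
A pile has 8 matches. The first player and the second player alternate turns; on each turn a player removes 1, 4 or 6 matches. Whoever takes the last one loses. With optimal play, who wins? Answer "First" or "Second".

Mark each pile size as W (mover wins) or L (mover loses):
i:   0  1  2  3  4  5  6  7  8
     W  L  W  L  W  W  L  W  L
Position 8 is L, so the second player wins.

Second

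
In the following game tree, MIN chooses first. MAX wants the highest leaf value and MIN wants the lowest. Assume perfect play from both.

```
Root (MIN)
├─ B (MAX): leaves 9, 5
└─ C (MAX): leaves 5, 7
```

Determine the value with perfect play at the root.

7

B (MAX): max(9, 5) = 9
C (MAX): max(5, 7) = 7
Root (MIN): min(9, 7) = 7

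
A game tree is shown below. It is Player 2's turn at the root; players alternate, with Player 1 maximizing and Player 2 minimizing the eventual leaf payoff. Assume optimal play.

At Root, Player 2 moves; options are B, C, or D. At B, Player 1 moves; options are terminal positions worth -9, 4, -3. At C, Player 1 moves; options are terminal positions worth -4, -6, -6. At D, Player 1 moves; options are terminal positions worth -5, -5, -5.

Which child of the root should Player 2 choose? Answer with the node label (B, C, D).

B (Player 1): max(-9, 4, -3) = 4
C (Player 1): max(-4, -6, -6) = -4
D (Player 1): max(-5, -5, -5) = -5
Root (Player 2): min(4, -4, -5) = -5
Player 2 picks the child with the lowest value: D (value -5).

D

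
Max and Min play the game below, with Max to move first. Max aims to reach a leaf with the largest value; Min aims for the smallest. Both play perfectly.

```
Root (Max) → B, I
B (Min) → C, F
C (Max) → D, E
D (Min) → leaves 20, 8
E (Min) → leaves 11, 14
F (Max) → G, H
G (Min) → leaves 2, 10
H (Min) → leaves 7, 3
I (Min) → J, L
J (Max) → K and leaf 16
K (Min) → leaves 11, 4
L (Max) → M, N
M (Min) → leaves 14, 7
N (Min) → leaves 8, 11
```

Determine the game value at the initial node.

8

D (Min): min(20, 8) = 8
E (Min): min(11, 14) = 11
C (Max): max(8, 11) = 11
G (Min): min(2, 10) = 2
H (Min): min(7, 3) = 3
F (Max): max(2, 3) = 3
B (Min): min(11, 3) = 3
K (Min): min(11, 4) = 4
J (Max): max(4, 16) = 16
M (Min): min(14, 7) = 7
N (Min): min(8, 11) = 8
L (Max): max(7, 8) = 8
I (Min): min(16, 8) = 8
Root (Max): max(3, 8) = 8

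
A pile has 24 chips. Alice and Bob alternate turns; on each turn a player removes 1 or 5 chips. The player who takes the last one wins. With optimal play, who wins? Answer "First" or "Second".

Second

Mark each pile size as W (mover wins) or L (mover loses):
i:   0  1  2  3  4  5  6  7  8  9 10 11 12 13 14 15 16 17 18 19 20 21 22 23 24
     L  W  L  W  L  W  L  W  L  W  L  W  L  W  L  W  L  W  L  W  L  W  L  W  L
Position 24 is L, so the second player wins.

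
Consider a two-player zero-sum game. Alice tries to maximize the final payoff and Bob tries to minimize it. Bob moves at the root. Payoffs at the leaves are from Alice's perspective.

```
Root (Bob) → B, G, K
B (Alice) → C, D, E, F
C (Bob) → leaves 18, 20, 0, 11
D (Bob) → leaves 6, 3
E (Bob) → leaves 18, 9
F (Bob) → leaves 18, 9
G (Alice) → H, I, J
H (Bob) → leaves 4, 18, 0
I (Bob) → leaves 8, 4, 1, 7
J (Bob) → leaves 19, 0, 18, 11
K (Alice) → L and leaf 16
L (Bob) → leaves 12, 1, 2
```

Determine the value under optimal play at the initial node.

1

C (Bob): min(18, 20, 0, 11) = 0
D (Bob): min(6, 3) = 3
E (Bob): min(18, 9) = 9
F (Bob): min(18, 9) = 9
B (Alice): max(0, 3, 9, 9) = 9
H (Bob): min(4, 18, 0) = 0
I (Bob): min(8, 4, 1, 7) = 1
J (Bob): min(19, 0, 18, 11) = 0
G (Alice): max(0, 1, 0) = 1
L (Bob): min(12, 1, 2) = 1
K (Alice): max(1, 16) = 16
Root (Bob): min(9, 1, 16) = 1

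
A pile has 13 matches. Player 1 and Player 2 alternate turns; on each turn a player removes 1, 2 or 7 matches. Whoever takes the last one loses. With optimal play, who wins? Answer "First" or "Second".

Second

W/L table (W = player to move can force a win):
i:   0  1  2  3  4  5  6  7  8  9 10 11 12 13
     W  L  W  W  L  W  W  L  W  W  L  W  W  L
Position 13 is L, so the second player wins.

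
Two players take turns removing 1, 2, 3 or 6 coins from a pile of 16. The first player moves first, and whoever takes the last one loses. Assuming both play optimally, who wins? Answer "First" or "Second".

Mark each pile size as W (mover wins) or L (mover loses):
i:   0  1  2  3  4  5  6  7  8  9 10 11 12 13 14 15 16
     W  L  W  W  W  L  W  W  W  L  W  W  W  L  W  W  W
Position 16 is W, so the first player wins.

First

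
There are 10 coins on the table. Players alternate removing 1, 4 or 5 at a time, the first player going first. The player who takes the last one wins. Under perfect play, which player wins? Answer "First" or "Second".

W/L table (W = player to move can force a win):
i:   0  1  2  3  4  5  6  7  8  9 10
     L  W  L  W  W  W  W  W  L  W  L
Position 10 is L, so the second player wins.

Second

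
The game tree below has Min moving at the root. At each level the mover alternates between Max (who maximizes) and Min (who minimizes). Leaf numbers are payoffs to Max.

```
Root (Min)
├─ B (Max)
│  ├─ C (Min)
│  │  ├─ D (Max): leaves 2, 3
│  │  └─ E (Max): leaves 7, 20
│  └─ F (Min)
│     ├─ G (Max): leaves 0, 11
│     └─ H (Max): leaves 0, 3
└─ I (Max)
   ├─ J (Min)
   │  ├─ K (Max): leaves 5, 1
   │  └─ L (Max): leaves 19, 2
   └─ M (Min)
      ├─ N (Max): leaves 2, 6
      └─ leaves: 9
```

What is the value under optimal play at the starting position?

D (Max): max(2, 3) = 3
E (Max): max(7, 20) = 20
C (Min): min(3, 20) = 3
G (Max): max(0, 11) = 11
H (Max): max(0, 3) = 3
F (Min): min(11, 3) = 3
B (Max): max(3, 3) = 3
K (Max): max(5, 1) = 5
L (Max): max(19, 2) = 19
J (Min): min(5, 19) = 5
N (Max): max(2, 6) = 6
M (Min): min(6, 9) = 6
I (Max): max(5, 6) = 6
Root (Min): min(3, 6) = 3

3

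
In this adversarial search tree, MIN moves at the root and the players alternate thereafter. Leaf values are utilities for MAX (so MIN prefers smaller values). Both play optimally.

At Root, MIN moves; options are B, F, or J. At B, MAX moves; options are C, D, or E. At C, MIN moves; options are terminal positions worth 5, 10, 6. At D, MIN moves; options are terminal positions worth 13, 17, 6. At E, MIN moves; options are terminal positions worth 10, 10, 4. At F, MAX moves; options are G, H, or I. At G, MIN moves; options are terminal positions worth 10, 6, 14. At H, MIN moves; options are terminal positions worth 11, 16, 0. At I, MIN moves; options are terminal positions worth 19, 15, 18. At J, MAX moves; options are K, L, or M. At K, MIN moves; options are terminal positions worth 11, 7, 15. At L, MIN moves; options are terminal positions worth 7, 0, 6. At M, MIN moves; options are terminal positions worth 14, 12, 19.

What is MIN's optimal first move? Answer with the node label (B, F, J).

B

C (MIN): min(5, 10, 6) = 5
D (MIN): min(13, 17, 6) = 6
E (MIN): min(10, 10, 4) = 4
B (MAX): max(5, 6, 4) = 6
G (MIN): min(10, 6, 14) = 6
H (MIN): min(11, 16, 0) = 0
I (MIN): min(19, 15, 18) = 15
F (MAX): max(6, 0, 15) = 15
K (MIN): min(11, 7, 15) = 7
L (MIN): min(7, 0, 6) = 0
M (MIN): min(14, 12, 19) = 12
J (MAX): max(7, 0, 12) = 12
Root (MIN): min(6, 15, 12) = 6
MIN picks the child with the lowest value: B (value 6).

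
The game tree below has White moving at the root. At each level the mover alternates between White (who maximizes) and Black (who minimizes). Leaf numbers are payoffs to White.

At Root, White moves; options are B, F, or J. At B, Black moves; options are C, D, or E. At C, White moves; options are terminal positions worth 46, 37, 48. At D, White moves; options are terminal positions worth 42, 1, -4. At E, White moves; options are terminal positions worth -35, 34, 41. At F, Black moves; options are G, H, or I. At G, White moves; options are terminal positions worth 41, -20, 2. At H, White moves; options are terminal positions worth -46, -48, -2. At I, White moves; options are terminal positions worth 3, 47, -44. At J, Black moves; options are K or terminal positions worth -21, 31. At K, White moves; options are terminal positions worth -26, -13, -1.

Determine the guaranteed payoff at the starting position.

C (White): max(46, 37, 48) = 48
D (White): max(42, 1, -4) = 42
E (White): max(-35, 34, 41) = 41
B (Black): min(48, 42, 41) = 41
G (White): max(41, -20, 2) = 41
H (White): max(-46, -48, -2) = -2
I (White): max(3, 47, -44) = 47
F (Black): min(41, -2, 47) = -2
K (White): max(-26, -13, -1) = -1
J (Black): min(-1, -21, 31) = -21
Root (White): max(41, -2, -21) = 41

41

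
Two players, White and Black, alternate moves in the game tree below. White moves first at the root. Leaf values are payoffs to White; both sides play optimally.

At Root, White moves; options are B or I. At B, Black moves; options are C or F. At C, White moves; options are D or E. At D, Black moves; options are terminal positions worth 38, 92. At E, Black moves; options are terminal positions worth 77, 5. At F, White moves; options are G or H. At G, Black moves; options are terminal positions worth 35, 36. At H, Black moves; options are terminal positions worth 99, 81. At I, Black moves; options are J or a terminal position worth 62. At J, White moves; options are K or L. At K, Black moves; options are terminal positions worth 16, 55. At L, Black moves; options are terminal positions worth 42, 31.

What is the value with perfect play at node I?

K: min(16, 55) = 16
L: min(42, 31) = 31
J: max(16, 31) = 31
I: min(31, 62) = 31

31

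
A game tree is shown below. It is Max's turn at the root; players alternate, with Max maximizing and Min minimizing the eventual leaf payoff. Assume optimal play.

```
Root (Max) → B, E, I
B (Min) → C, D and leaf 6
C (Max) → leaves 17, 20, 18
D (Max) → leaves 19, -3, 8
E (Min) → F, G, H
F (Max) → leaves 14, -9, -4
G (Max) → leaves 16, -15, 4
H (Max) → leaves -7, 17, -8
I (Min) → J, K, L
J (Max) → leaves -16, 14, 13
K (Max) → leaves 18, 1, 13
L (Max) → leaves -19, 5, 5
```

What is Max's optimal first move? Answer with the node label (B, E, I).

C (Max): max(17, 20, 18) = 20
D (Max): max(19, -3, 8) = 19
B (Min): min(20, 19, 6) = 6
F (Max): max(14, -9, -4) = 14
G (Max): max(16, -15, 4) = 16
H (Max): max(-7, 17, -8) = 17
E (Min): min(14, 16, 17) = 14
J (Max): max(-16, 14, 13) = 14
K (Max): max(18, 1, 13) = 18
L (Max): max(-19, 5, 5) = 5
I (Min): min(14, 18, 5) = 5
Root (Max): max(6, 14, 5) = 14
Max picks the child with the highest value: E (value 14).

E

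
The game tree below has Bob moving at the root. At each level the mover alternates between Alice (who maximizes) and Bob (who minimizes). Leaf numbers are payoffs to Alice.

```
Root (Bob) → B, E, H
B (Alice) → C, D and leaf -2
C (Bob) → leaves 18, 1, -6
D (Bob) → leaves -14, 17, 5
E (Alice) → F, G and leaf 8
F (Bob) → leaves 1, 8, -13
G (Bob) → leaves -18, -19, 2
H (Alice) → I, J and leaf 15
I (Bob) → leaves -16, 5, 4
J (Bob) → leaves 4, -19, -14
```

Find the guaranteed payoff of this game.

C (Bob): min(18, 1, -6) = -6
D (Bob): min(-14, 17, 5) = -14
B (Alice): max(-6, -14, -2) = -2
F (Bob): min(1, 8, -13) = -13
G (Bob): min(-18, -19, 2) = -19
E (Alice): max(-13, -19, 8) = 8
I (Bob): min(-16, 5, 4) = -16
J (Bob): min(4, -19, -14) = -19
H (Alice): max(-16, -19, 15) = 15
Root (Bob): min(-2, 8, 15) = -2

-2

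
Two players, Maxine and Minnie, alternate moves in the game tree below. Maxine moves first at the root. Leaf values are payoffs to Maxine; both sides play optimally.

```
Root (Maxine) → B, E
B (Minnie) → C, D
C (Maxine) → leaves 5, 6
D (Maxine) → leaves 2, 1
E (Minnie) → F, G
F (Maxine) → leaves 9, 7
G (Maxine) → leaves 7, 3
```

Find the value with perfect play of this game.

7

C (Maxine): max(5, 6) = 6
D (Maxine): max(2, 1) = 2
B (Minnie): min(6, 2) = 2
F (Maxine): max(9, 7) = 9
G (Maxine): max(7, 3) = 7
E (Minnie): min(9, 7) = 7
Root (Maxine): max(2, 7) = 7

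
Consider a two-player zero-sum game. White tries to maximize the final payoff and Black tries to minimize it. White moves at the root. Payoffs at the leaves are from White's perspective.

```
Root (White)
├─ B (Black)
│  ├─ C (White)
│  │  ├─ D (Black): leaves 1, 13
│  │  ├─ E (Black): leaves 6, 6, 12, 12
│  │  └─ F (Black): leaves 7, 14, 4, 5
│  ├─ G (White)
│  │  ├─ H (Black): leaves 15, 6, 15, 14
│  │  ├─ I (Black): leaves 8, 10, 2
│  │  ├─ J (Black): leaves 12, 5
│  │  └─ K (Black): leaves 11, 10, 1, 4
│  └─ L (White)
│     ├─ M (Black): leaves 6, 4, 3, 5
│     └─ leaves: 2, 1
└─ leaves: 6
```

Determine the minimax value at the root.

6

D (Black): min(1, 13) = 1
E (Black): min(6, 6, 12, 12) = 6
F (Black): min(7, 14, 4, 5) = 4
C (White): max(1, 6, 4) = 6
H (Black): min(15, 6, 15, 14) = 6
I (Black): min(8, 10, 2) = 2
J (Black): min(12, 5) = 5
K (Black): min(11, 10, 1, 4) = 1
G (White): max(6, 2, 5, 1) = 6
M (Black): min(6, 4, 3, 5) = 3
L (White): max(3, 2, 1) = 3
B (Black): min(6, 6, 3) = 3
Root (White): max(3, 6) = 6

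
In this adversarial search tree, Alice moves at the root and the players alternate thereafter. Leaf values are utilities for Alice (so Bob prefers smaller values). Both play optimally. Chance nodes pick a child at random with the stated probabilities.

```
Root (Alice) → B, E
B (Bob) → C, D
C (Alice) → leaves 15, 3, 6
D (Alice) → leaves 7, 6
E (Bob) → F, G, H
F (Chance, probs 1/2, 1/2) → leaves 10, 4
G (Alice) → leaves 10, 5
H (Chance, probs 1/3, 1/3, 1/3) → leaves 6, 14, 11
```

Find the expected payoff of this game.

C (Alice): max(15, 3, 6) = 15
D (Alice): max(7, 6) = 7
B (Bob): min(15, 7) = 7
F (Chance): 1/2·10 + 1/2·4 = 7
G (Alice): max(10, 5) = 10
H (Chance): 1/3·6 + 1/3·14 + 1/3·11 = 10.33
E (Bob): min(7, 10, 10.33) = 7
Root (Alice): max(7, 7) = 7

7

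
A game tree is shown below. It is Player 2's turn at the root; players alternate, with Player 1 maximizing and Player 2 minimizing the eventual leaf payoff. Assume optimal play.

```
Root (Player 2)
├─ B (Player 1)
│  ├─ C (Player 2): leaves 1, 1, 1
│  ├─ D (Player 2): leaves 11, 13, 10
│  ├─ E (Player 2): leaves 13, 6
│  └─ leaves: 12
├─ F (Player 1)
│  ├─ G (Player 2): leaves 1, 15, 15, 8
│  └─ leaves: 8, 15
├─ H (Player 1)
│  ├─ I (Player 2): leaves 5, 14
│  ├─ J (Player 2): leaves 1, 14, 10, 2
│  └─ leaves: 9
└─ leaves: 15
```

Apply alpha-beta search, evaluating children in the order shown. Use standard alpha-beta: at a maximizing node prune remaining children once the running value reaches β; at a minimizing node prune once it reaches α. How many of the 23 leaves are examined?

C [α=-∞,β=+∞]: v=1
D [α=1,β=+∞]: v=10
E [α=10,β=+∞]: v=6
B [α=-∞,β=+∞]: v=12
G [α=-∞,β=12]: v=1
F [α=-∞,β=12]: v=15
I [α=-∞,β=12]: v=5
J [α=5,β=12]: v=1 after child 1 ≤ α → α-cutoff, skip 3
H [α=-∞,β=12]: v=9
Root [α=-∞,β=+∞]: v=9
Leaves evaluated: 20 of 23.

20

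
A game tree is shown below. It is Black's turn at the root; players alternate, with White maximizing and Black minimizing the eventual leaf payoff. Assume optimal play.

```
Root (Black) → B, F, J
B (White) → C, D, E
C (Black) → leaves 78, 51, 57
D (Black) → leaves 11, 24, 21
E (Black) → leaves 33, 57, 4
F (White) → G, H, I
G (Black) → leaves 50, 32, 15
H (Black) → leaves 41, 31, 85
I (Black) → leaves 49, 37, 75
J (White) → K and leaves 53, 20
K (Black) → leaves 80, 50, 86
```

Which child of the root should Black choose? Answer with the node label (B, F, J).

F

C (Black): min(78, 51, 57) = 51
D (Black): min(11, 24, 21) = 11
E (Black): min(33, 57, 4) = 4
B (White): max(51, 11, 4) = 51
G (Black): min(50, 32, 15) = 15
H (Black): min(41, 31, 85) = 31
I (Black): min(49, 37, 75) = 37
F (White): max(15, 31, 37) = 37
K (Black): min(80, 50, 86) = 50
J (White): max(50, 53, 20) = 53
Root (Black): min(51, 37, 53) = 37
Black picks the child with the lowest value: F (value 37).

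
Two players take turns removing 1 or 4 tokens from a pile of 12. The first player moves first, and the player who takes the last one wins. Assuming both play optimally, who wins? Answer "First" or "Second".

Second

W/L table (W = player to move can force a win):
i:   0  1  2  3  4  5  6  7  8  9 10 11 12
     L  W  L  W  W  L  W  L  W  W  L  W  L
Position 12 is L, so the second player wins.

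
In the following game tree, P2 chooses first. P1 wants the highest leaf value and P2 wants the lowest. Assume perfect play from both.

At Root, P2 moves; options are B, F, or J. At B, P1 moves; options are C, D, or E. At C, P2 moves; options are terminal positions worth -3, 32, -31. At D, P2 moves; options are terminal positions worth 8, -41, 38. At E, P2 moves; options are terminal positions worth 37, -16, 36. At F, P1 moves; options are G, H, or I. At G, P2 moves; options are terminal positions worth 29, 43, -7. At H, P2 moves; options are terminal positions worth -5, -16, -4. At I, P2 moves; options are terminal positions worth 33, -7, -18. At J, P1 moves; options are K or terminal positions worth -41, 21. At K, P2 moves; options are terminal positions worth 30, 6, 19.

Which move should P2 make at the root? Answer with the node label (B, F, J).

B

C (P2): min(-3, 32, -31) = -31
D (P2): min(8, -41, 38) = -41
E (P2): min(37, -16, 36) = -16
B (P1): max(-31, -41, -16) = -16
G (P2): min(29, 43, -7) = -7
H (P2): min(-5, -16, -4) = -16
I (P2): min(33, -7, -18) = -18
F (P1): max(-7, -16, -18) = -7
K (P2): min(30, 6, 19) = 6
J (P1): max(6, -41, 21) = 21
Root (P2): min(-16, -7, 21) = -16
P2 picks the child with the lowest value: B (value -16).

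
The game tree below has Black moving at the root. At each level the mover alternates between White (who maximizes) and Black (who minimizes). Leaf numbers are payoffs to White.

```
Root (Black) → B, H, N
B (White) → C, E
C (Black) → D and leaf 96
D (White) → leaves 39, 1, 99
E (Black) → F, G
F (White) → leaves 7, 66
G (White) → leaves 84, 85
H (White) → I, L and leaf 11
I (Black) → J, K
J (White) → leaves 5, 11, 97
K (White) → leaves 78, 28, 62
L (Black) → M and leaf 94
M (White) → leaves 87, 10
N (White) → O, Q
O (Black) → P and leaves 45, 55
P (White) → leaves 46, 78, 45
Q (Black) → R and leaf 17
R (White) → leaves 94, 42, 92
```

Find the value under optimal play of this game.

45

D (White): max(39, 1, 99) = 99
C (Black): min(99, 96) = 96
F (White): max(7, 66) = 66
G (White): max(84, 85) = 85
E (Black): min(66, 85) = 66
B (White): max(96, 66) = 96
J (White): max(5, 11, 97) = 97
K (White): max(78, 28, 62) = 78
I (Black): min(97, 78) = 78
M (White): max(87, 10) = 87
L (Black): min(87, 94) = 87
H (White): max(78, 87, 11) = 87
P (White): max(46, 78, 45) = 78
O (Black): min(78, 45, 55) = 45
R (White): max(94, 42, 92) = 94
Q (Black): min(94, 17) = 17
N (White): max(45, 17) = 45
Root (Black): min(96, 87, 45) = 45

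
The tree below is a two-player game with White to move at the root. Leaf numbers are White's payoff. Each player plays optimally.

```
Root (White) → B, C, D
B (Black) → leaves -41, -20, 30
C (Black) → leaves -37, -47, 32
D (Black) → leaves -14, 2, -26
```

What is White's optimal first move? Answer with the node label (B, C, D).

D

B (Black): min(-41, -20, 30) = -41
C (Black): min(-37, -47, 32) = -47
D (Black): min(-14, 2, -26) = -26
Root (White): max(-41, -47, -26) = -26
White picks the child with the highest value: D (value -26).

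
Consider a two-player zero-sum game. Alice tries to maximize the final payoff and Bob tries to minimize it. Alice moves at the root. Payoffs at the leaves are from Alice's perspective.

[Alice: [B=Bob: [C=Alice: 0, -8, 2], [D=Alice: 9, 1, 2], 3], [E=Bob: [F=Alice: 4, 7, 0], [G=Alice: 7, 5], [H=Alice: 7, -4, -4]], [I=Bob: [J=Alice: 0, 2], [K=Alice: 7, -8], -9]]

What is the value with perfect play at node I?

-9

J: max(0, 2) = 2
K: max(7, -8) = 7
I: min(2, 7, -9) = -9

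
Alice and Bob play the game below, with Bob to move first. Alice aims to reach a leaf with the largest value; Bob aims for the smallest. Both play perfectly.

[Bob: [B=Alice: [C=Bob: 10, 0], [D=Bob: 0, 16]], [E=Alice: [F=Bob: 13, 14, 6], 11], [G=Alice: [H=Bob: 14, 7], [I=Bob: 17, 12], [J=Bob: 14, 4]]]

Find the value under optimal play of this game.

C (Bob): min(10, 0) = 0
D (Bob): min(0, 16) = 0
B (Alice): max(0, 0) = 0
F (Bob): min(13, 14, 6) = 6
E (Alice): max(6, 11) = 11
H (Bob): min(14, 7) = 7
I (Bob): min(17, 12) = 12
J (Bob): min(14, 4) = 4
G (Alice): max(7, 12, 4) = 12
Root (Bob): min(0, 11, 12) = 0

0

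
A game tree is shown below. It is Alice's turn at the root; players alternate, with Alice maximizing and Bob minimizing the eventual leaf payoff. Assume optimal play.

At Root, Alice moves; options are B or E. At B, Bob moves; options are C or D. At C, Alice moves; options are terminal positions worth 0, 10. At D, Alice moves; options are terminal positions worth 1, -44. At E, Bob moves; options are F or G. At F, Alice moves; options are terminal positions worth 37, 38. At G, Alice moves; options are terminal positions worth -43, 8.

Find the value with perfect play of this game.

C (Alice): max(0, 10) = 10
D (Alice): max(1, -44) = 1
B (Bob): min(10, 1) = 1
F (Alice): max(37, 38) = 38
G (Alice): max(-43, 8) = 8
E (Bob): min(38, 8) = 8
Root (Alice): max(1, 8) = 8

8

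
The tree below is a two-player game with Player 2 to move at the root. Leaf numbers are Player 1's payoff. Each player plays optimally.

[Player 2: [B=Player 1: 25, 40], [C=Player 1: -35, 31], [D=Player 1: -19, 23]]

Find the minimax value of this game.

B (Player 1): max(25, 40) = 40
C (Player 1): max(-35, 31) = 31
D (Player 1): max(-19, 23) = 23
Root (Player 2): min(40, 31, 23) = 23

23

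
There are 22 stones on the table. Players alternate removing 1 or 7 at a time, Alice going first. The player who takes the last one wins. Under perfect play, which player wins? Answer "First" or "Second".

Mark each pile size as W (mover wins) or L (mover loses):
i:   0  1  2  3  4  5  6  7  8  9 10 11 12 13 14 15 16 17 18 19 20 21 22
     L  W  L  W  L  W  L  W  L  W  L  W  L  W  L  W  L  W  L  W  L  W  L
Position 22 is L, so the second player wins.

Second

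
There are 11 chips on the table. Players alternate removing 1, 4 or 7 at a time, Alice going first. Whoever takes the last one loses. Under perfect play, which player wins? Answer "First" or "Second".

Second

i:   0  1  2  3  4  5  6  7  8  9 10 11
     W  L  W  L  W  W  L  W  W  L  W  L
Position 11 is L, so the second player wins.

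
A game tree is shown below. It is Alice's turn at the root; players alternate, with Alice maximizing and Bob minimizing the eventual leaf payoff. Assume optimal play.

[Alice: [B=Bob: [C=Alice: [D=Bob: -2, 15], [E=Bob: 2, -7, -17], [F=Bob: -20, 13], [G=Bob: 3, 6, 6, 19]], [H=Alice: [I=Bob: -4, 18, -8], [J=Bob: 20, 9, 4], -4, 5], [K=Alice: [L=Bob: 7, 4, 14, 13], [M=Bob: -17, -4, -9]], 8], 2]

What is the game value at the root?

D (Bob): min(-2, 15) = -2
E (Bob): min(2, -7, -17) = -17
F (Bob): min(-20, 13) = -20
G (Bob): min(3, 6, 6, 19) = 3
C (Alice): max(-2, -17, -20, 3) = 3
I (Bob): min(-4, 18, -8) = -8
J (Bob): min(20, 9, 4) = 4
H (Alice): max(-8, 4, -4, 5) = 5
L (Bob): min(7, 4, 14, 13) = 4
M (Bob): min(-17, -4, -9) = -17
K (Alice): max(4, -17) = 4
B (Bob): min(3, 5, 4, 8) = 3
Root (Alice): max(3, 2) = 3

3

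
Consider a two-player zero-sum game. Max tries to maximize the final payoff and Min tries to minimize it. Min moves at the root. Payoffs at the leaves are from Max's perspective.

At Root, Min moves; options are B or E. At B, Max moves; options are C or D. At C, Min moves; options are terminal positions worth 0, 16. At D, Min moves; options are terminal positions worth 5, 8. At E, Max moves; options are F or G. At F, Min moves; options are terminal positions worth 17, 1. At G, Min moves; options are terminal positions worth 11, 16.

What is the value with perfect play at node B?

5

C: min(0, 16) = 0
D: min(5, 8) = 5
B: max(0, 5) = 5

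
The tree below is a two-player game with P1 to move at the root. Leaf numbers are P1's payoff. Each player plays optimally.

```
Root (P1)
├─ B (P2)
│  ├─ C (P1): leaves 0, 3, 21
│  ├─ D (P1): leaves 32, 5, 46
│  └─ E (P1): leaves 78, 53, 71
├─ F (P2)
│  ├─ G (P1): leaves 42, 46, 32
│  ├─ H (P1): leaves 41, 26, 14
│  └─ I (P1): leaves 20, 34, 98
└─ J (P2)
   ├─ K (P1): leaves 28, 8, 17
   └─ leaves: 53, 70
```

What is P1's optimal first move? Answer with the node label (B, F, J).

F

C (P1): max(0, 3, 21) = 21
D (P1): max(32, 5, 46) = 46
E (P1): max(78, 53, 71) = 78
B (P2): min(21, 46, 78) = 21
G (P1): max(42, 46, 32) = 46
H (P1): max(41, 26, 14) = 41
I (P1): max(20, 34, 98) = 98
F (P2): min(46, 41, 98) = 41
K (P1): max(28, 8, 17) = 28
J (P2): min(28, 53, 70) = 28
Root (P1): max(21, 41, 28) = 41
P1 picks the child with the highest value: F (value 41).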